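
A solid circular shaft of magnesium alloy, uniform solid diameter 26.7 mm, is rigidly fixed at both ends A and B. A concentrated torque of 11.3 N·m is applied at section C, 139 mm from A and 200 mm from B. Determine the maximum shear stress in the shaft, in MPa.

With uniform GJ and both ends fixed, compatibility θ_AC = θ_CB gives T_A·a = T_B·b, together with T_A + T_B = T₀.
T_A = T₀·b/(a+b) = 11.30·200/339.0 = 6.667 N·m; T_B = 4.633 N·m.
τ in each portion: τ_AC = 1.78×10^6 Pa, τ_CB = 1.24×10^6 Pa; maximum is in AC.
τ_max = T_AC·r/J = 6.667·0.0133/4.99×10^-8 = 1.784×10^6 Pa.

1.78 MPa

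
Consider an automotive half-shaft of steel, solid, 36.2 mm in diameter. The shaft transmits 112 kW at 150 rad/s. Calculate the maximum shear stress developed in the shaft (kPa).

80200 kPa

ω = 150 rad/s, so T = P/ω = 112×10³ / 150.0 = 746.7 N·m.
J = πd⁴/32 = π(0.0362)⁴/32 = 1.686×10^-7 m⁴.
τ_max = T·r/J = 746.7 × 0.0181 / 1.686×10^-7 = 8.016×10^7 Pa.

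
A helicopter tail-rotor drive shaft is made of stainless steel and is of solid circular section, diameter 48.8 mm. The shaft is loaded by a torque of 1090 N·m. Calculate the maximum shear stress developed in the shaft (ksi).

J = πd⁴/32 = π(0.0488)⁴/32 = 5.568×10^-7 m⁴.
τ_max = T·r/J = 1090 × 0.0244 / 5.568×10^-7 = 4.777×10^7 Pa.

6.93 ksi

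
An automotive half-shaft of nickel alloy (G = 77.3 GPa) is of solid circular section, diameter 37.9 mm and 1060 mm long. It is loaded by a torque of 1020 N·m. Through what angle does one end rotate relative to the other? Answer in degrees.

J = πd⁴/32 = π(0.0379)⁴/32 = 2.026×10^-7 m⁴.
θ = T·L/(G·J) = 1020 × 1.06 / (77.3×10⁹ × 2.026×10^-7) = 0.06905 rad.

3.96°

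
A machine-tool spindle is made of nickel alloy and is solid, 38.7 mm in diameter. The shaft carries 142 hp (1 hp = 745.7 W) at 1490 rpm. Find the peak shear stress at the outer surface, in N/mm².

59.6 N/mm²

ω = 2π·1490/60 = 156.0 rad/s, so T = P/ω = 142×745.7 / 156.0 = 678.6 N·m.
J = πd⁴/32 = π(0.0387)⁴/32 = 2.202×10^-7 m⁴.
τ_max = T·r/J = 678.6 × 0.0194 / 2.202×10^-7 = 5.963×10^7 Pa.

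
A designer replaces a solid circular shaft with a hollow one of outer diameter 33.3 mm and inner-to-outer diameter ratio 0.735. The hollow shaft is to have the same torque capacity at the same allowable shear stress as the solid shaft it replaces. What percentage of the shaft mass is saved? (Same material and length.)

42.1 %

Equal τ_max and T ⇒ the solid shaft needs d_s³ = d_o³(1−k⁴), so d_s = 33.3·(1−0.735⁴)^(1/3) = 29.68 mm.
Area ratio A_h/A_s = d_o²(1−k²)/d_s² = (1−k²)/(1−k⁴)^(2/3) = 0.5787.
Mass saving = 1 − 0.5787 = 42.1 %.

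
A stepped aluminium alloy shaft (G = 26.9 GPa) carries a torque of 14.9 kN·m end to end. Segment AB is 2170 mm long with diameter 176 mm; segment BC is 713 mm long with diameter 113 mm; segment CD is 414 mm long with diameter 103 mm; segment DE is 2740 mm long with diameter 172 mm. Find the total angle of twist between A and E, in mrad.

75.8 mrad

J_AB = π(0.176)⁴/32 = 9.42×10^-5 m⁴; J_BC = π(0.113)⁴/32 = 1.60×10^-5 m⁴; J_CD = π(0.103)⁴/32 = 1.10×10^-5 m⁴; J_DE = π(0.172)⁴/32 = 8.59×10^-5 m⁴.
θ = (T/G)·Σ L_i/J_i = (14900/26.9×10⁹)·(2.17/9.42×10^-5 + 0.713/1.60×10^-5 + 0.414/1.10×10^-5 + 2.74/8.59×10^-5) = 0.07585 rad.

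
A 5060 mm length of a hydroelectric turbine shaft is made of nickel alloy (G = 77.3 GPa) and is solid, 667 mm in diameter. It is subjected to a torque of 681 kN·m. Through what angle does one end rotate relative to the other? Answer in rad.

J = πd⁴/32 = π(0.667)⁴/32 = 0.01943 m⁴.
θ = T·L/(G·J) = 681000 × 5.06 / (77.3×10⁹ × 0.01943) = 2.294×10^-3 rad.

0.00229 rad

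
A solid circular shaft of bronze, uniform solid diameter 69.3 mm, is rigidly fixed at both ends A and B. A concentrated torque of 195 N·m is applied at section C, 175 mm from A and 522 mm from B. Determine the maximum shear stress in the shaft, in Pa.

2.23e6 Pa

With uniform GJ and both ends fixed, compatibility θ_AC = θ_CB gives T_A·a = T_B·b, together with T_A + T_B = T₀.
T_A = T₀·b/(a+b) = 195.0·522/697.0 = 146.0 N·m; T_B = 48.96 N·m.
τ in each portion: τ_AC = 2.23×10^6 Pa, τ_CB = 7.49×10^5 Pa; maximum is in AC.
τ_max = T_AC·r/J = 146.0·0.0347/2.26×10^-6 = 2.235×10^6 Pa.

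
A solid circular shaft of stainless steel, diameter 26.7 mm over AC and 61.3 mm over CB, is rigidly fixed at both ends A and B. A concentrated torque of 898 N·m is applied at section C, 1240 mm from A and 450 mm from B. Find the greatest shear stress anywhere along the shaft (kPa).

Compatibility: T_A·a/J_AC = T_B·b/J_CB with T_A + T_B = T₀.
J_AC = 4.99×10^-8 m⁴, J_CB = 1.39×10^-6 m⁴, so T_A = T₀·(J_AC/a)/((J_AC/a)+(J_CB/b)) = 11.58 N·m, T_B = 886.4 N·m.
τ in each portion: τ_AC = 3.10×10^6 Pa, τ_CB = 1.96×10^7 Pa; maximum is in CB.
τ_max = T_CB·r/J = 886.4·0.0307/1.39×10^-6 = 1.960×10^7 Pa.

19600 kPa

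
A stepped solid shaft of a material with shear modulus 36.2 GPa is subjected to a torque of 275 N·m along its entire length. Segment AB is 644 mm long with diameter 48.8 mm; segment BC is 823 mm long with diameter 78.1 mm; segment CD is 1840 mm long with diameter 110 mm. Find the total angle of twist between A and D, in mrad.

J_AB = π(0.0488)⁴/32 = 5.57×10^-7 m⁴; J_BC = π(0.0781)⁴/32 = 3.65×10^-6 m⁴; J_CD = π(0.110)⁴/32 = 1.44×10^-5 m⁴.
θ = (T/G)·Σ L_i/J_i = (275.0/36.2×10⁹)·(0.644/5.57×10^-7 + 0.823/3.65×10^-6 + 1.84/1.44×10^-5) = 0.01147 rad.

11.5 mrad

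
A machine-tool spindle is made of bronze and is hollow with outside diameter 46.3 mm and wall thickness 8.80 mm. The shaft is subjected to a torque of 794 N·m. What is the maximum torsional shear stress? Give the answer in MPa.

J = π(d_o⁴ − d_i⁴)/32 = π(0.0463⁴ − 0.0287⁴)/32 = 3.845×10^-7 m⁴.
τ_max = T·r/J = 794.0 × 0.0231 / 3.845×10^-7 = 4.780×10^7 Pa.

47.8 MPa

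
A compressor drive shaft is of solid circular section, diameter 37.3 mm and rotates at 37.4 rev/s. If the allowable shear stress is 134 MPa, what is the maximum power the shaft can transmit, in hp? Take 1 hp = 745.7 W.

430 hp

J = πd⁴/32 = π(0.0373)⁴/32 = 1.900×10^-7 m⁴.
T_max = τ_allow·J/r = 1.34×10^8 × 1.900×10^-7 / 0.0186 = 1365 N·m.
ω = 2π·37.4 = 235.0 rad/s, so P_max = T_max·ω = 3.209×10^5 W.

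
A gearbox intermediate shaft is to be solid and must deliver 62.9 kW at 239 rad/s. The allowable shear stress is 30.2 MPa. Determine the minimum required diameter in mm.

ω = 239 rad/s, so T = P/ω = 62.9×10³ / 239.0 = 263.2 N·m.
For a solid shaft τ_max = 16T/(πd³), so d = (16T/(π τ_allow))^(1/3) = (16·263.2/(π·3.02×10^7))^(1/3) = 0.03541 m.

35.4 mm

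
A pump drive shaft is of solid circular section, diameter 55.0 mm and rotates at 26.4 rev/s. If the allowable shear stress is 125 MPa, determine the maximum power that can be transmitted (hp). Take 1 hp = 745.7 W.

J = πd⁴/32 = π(0.0550)⁴/32 = 8.984×10^-7 m⁴.
T_max = τ_allow·J/r = 1.25×10^8 × 8.984×10^-7 / 0.0275 = 4083 N·m.
ω = 2π·26.4 = 165.9 rad/s, so P_max = T_max·ω = 6.773×10^5 W.

908 hp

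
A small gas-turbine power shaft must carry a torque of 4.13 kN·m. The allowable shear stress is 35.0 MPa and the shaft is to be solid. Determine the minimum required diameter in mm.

84.4 mm

For a solid shaft τ_max = 16T/(πd³), so d = (16T/(π τ_allow))^(1/3) = (16·4130/(π·3.50×10^7))^(1/3) = 0.08439 m.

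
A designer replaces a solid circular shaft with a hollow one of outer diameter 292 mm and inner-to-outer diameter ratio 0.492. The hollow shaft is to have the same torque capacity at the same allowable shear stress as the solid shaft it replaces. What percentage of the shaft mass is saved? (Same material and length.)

21.1 %

Equal τ_max and T ⇒ the solid shaft needs d_s³ = d_o³(1−k⁴), so d_s = 292·(1−0.492⁴)^(1/3) = 286.2 mm.
Area ratio A_h/A_s = d_o²(1−k²)/d_s² = (1−k²)/(1−k⁴)^(2/3) = 0.7891.
Mass saving = 1 − 0.7891 = 21.1 %.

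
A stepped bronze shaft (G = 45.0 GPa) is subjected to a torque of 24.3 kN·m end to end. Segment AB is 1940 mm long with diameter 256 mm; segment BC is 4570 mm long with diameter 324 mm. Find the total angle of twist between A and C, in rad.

J_AB = π(0.256)⁴/32 = 4.22×10^-4 m⁴; J_BC = π(0.324)⁴/32 = 1.08×10^-3 m⁴.
θ = (T/G)·Σ L_i/J_i = (24300/45.0×10⁹)·(1.94/4.22×10^-4 + 4.57/1.08×10^-3) = 4.766×10^-3 rad.

0.00477 rad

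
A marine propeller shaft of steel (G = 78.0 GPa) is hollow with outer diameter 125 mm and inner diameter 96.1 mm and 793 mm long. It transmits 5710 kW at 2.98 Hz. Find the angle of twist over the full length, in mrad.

ω = 2π·2.98 = 18.72 rad/s, so T = P/ω = 5710×10³ / 18.72 = 305000 N·m.
J = π(d_o⁴ − d_i⁴)/32 = π(0.125⁴ − 0.0961⁴)/32 = 1.560×10^-5 m⁴.
θ = T·L/(G·J) = 305000 × 0.793 / (78.0×10⁹ × 1.560×10^-5) = 0.1988 rad.

199 mrad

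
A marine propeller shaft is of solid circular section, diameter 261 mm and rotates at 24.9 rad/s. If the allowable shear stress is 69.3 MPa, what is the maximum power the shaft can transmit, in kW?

6020 kW

J = πd⁴/32 = π(0.261)⁴/32 = 4.556×10^-4 m⁴.
T_max = τ_allow·J/r = 6.93×10^7 × 4.556×10^-4 / 0.131 = 241900 N·m.
ω = 24.9 rad/s, so P_max = T_max·ω = 6.024×10^6 W.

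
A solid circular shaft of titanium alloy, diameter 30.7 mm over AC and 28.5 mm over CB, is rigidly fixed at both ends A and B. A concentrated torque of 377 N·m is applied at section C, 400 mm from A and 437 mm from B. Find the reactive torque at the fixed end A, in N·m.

224 N·m

Compatibility: T_A·a/J_AC = T_B·b/J_CB with T_A + T_B = T₀.
J_AC = 8.72×10^-8 m⁴, J_CB = 6.48×10^-8 m⁴, so T_A = T₀·(J_AC/a)/((J_AC/a)+(J_CB/b)) = 224.4 N·m, T_B = 152.6 N·m.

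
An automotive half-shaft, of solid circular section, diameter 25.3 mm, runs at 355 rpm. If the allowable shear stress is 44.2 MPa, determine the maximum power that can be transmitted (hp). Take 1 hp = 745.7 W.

7.01 hp

J = πd⁴/32 = π(0.0253)⁴/32 = 4.022×10^-8 m⁴.
T_max = τ_allow·J/r = 4.42×10^7 × 4.022×10^-8 / 0.0126 = 140.5 N·m.
ω = 2π·355/60 = 37.18 rad/s, so P_max = T_max·ω = 5225 W.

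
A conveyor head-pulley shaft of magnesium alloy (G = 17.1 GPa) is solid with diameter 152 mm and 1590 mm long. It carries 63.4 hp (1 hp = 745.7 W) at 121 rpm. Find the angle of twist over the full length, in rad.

0.00662 rad

ω = 2π·121/60 = 12.67 rad/s, so T = P/ω = 63.4×745.7 / 12.67 = 3731 N·m.
J = πd⁴/32 = π(0.152)⁴/32 = 5.241×10^-5 m⁴.
θ = T·L/(G·J) = 3731 × 1.59 / (17.1×10⁹ × 5.241×10^-5) = 6.620×10^-3 rad.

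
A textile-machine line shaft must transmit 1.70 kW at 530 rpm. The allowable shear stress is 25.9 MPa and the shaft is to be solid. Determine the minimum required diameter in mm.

18.2 mm

ω = 2π·530/60 = 55.50 rad/s, so T = P/ω = 1.70×10³ / 55.50 = 30.63 N·m.
For a solid shaft τ_max = 16T/(πd³), so d = (16T/(π τ_allow))^(1/3) = (16·30.63/(π·2.59×10^7))^(1/3) = 0.01819 m.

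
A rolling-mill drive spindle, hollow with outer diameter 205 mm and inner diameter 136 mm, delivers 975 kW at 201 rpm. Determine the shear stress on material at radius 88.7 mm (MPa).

ω = 2π·201/60 = 21.05 rad/s, so T = P/ω = 975×10³ / 21.05 = 46320 N·m.
J = π(d_o⁴ − d_i⁴)/32 = π(0.205⁴ − 0.136⁴)/32 = 1.398×10^-4 m⁴.
Shear stress varies linearly with radius: τ = T·r/J = 46320 × 0.0887 / 1.398×10^-4 = 2.939×10^7 Pa.

29.4 MPa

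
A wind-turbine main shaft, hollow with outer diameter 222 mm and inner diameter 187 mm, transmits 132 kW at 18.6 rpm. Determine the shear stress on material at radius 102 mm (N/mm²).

ω = 2π·18.6/60 = 1.948 rad/s, so T = P/ω = 132×10³ / 1.948 = 67770 N·m.
J = π(d_o⁴ − d_i⁴)/32 = π(0.222⁴ − 0.187⁴)/32 = 1.184×10^-4 m⁴.
Shear stress varies linearly with radius: τ = T·r/J = 67770 × 0.102 / 1.184×10^-4 = 5.838×10^7 Pa.

58.4 N/mm²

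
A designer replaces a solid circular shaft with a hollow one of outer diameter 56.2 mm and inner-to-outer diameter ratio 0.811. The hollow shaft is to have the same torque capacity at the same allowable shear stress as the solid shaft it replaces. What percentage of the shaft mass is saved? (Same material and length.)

50.1 %

Equal τ_max and T ⇒ the solid shaft needs d_s³ = d_o³(1−k⁴), so d_s = 56.2·(1−0.811⁴)^(1/3) = 46.53 mm.
Area ratio A_h/A_s = d_o²(1−k²)/d_s² = (1−k²)/(1−k⁴)^(2/3) = 0.4994.
Mass saving = 1 − 0.4994 = 50.1 %.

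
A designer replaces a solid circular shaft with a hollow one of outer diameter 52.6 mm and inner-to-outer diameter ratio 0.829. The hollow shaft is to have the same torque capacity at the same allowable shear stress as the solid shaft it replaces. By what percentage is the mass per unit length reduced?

Equal τ_max and T ⇒ the solid shaft needs d_s³ = d_o³(1−k⁴), so d_s = 52.6·(1−0.829⁴)^(1/3) = 42.51 mm.
Area ratio A_h/A_s = d_o²(1−k²)/d_s² = (1−k²)/(1−k⁴)^(2/3) = 0.4789.
Mass saving = 1 − 0.4789 = 52.1 %.

52.1 %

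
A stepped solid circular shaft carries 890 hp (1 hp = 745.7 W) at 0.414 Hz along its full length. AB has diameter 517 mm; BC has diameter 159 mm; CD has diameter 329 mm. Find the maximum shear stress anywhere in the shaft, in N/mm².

323 N/mm²

ω = 2π·0.414 = 2.601 rad/s, so T = P/ω = 890×745.7 / 2.601 = 255100 N·m.
Under the same torque, τ_max = 16T/(πd³) is largest where d is smallest — segment BC (d = 159 mm).
τ_max = 16·255100/(π·(0.159)³) = 3.233×10^8 Pa.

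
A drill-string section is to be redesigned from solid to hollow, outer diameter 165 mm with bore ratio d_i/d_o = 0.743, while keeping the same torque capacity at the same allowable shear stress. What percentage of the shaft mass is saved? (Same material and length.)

Equal τ_max and T ⇒ the solid shaft needs d_s³ = d_o³(1−k⁴), so d_s = 165·(1−0.743⁴)^(1/3) = 146.2 mm.
Area ratio A_h/A_s = d_o²(1−k²)/d_s² = (1−k²)/(1−k⁴)^(2/3) = 0.5708.
Mass saving = 1 − 0.5708 = 42.9 %.

42.9 %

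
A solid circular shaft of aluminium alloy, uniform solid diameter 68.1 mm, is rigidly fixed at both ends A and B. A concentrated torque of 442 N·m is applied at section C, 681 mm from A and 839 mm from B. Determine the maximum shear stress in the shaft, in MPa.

With uniform GJ and both ends fixed, compatibility θ_AC = θ_CB gives T_A·a = T_B·b, together with T_A + T_B = T₀.
T_A = T₀·b/(a+b) = 442.0·839/1520 = 244.0 N·m; T_B = 198.0 N·m.
τ in each portion: τ_AC = 3.93×10^6 Pa, τ_CB = 3.19×10^6 Pa; maximum is in AC.
τ_max = T_AC·r/J = 244.0·0.0340/2.11×10^-6 = 3.934×10^6 Pa.

3.93 MPa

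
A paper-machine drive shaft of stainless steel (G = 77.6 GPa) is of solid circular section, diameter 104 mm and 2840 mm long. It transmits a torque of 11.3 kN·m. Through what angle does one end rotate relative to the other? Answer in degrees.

2.06°

J = πd⁴/32 = π(0.104)⁴/32 = 1.149×10^-5 m⁴.
θ = T·L/(G·J) = 11300 × 2.84 / (77.6×10⁹ × 1.149×10^-5) = 0.03601 rad.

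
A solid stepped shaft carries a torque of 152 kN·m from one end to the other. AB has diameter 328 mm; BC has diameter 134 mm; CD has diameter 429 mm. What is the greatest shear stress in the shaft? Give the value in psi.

46700 psi

Under the same torque, τ_max = 16T/(πd³) is largest where d is smallest — segment BC (d = 134 mm).
τ_max = 16·152000/(π·(0.134)³) = 3.217×10^8 Pa.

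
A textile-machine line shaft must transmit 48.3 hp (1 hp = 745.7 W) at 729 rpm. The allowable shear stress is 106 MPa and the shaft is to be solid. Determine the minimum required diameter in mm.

28.3 mm

ω = 2π·729/60 = 76.34 rad/s, so T = P/ω = 48.3×745.7 / 76.34 = 471.8 N·m.
For a solid shaft τ_max = 16T/(πd³), so d = (16T/(π τ_allow))^(1/3) = (16·471.8/(π·1.06×10^8))^(1/3) = 0.02830 m.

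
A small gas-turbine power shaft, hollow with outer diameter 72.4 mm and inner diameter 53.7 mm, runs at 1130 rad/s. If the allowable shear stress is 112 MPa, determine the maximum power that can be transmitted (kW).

6580 kW

J = π(d_o⁴ − d_i⁴)/32 = π(0.0724⁴ − 0.0537⁴)/32 = 1.881×10^-6 m⁴.
T_max = τ_allow·J/r = 1.12×10^8 × 1.881×10^-6 / 0.0362 = 5820 N·m.
ω = 1130 rad/s, so P_max = T_max·ω = 6.576×10^6 W.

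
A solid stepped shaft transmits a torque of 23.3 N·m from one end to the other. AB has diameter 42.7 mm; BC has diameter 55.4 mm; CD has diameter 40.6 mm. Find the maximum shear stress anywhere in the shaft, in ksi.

Under the same torque, τ_max = 16T/(πd³) is largest where d is smallest — segment CD (d = 40.6 mm).
τ_max = 16·23.30/(π·(0.0406)³) = 1.773×10^6 Pa.

0.257 ksi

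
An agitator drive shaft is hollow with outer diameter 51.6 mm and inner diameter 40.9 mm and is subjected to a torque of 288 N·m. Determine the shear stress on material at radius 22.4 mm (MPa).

15.3 MPa

J = π(d_o⁴ − d_i⁴)/32 = π(0.0516⁴ − 0.0409⁴)/32 = 4.213×10^-7 m⁴.
Shear stress varies linearly with radius: τ = T·r/J = 288.0 × 0.0224 / 4.213×10^-7 = 1.531×10^7 Pa.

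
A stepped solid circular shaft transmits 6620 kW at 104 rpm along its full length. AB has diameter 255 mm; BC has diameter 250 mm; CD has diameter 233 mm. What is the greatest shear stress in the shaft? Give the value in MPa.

245 MPa

ω = 2π·104/60 = 10.89 rad/s, so T = P/ω = 6620×10³ / 10.89 = 607800 N·m.
Under the same torque, τ_max = 16T/(πd³) is largest where d is smallest — segment CD (d = 233 mm).
τ_max = 16·607800/(π·(0.233)³) = 2.447×10^8 Pa.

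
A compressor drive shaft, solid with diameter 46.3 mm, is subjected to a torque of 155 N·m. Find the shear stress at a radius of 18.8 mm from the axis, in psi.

937 psi

J = πd⁴/32 = π(0.0463)⁴/32 = 4.512×10^-7 m⁴.
Shear stress varies linearly with radius: τ = T·r/J = 155.0 × 0.0188 / 4.512×10^-7 = 6.459×10^6 Pa.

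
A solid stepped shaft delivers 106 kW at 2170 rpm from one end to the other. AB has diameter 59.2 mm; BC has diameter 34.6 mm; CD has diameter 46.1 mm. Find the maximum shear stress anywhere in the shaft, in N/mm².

ω = 2π·2170/60 = 227.2 rad/s, so T = P/ω = 106×10³ / 227.2 = 466.5 N·m.
Under the same torque, τ_max = 16T/(πd³) is largest where d is smallest — segment BC (d = 34.6 mm).
τ_max = 16·466.5/(π·(0.0346)³) = 5.735×10^7 Pa.

57.4 N/mm²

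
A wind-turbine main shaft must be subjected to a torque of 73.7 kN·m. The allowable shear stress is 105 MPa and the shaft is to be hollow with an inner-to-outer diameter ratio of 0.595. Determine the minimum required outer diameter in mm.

160 mm

For a hollow shaft with d_i/d_o = 0.595: τ_max = 16T/(π d_o³ (1−k⁴)), so d_o = [16T/(π τ_allow (1−k⁴))]^(1/3) = [16·73700/(π·1.05×10^8·0.8747)]^(1/3) = 0.1599 m.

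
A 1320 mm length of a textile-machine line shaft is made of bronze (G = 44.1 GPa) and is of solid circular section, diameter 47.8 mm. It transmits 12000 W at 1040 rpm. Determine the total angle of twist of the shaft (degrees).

ω = 2π·1040/60 = 108.9 rad/s, so T = P/ω = 12000 / 108.9 = 110.2 N·m.
J = πd⁴/32 = π(0.0478)⁴/32 = 5.125×10^-7 m⁴.
θ = T·L/(G·J) = 110.2 × 1.32 / (44.1×10⁹ × 5.125×10^-7) = 6.435×10^-3 rad.

0.369°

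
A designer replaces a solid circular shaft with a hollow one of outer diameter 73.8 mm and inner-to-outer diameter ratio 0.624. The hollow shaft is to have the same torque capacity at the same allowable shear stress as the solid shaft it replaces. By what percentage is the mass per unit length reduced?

31.9 %

Equal τ_max and T ⇒ the solid shaft needs d_s³ = d_o³(1−k⁴), so d_s = 73.8·(1−0.624⁴)^(1/3) = 69.86 mm.
Area ratio A_h/A_s = d_o²(1−k²)/d_s² = (1−k²)/(1−k⁴)^(2/3) = 0.6814.
Mass saving = 1 − 0.6814 = 31.9 %.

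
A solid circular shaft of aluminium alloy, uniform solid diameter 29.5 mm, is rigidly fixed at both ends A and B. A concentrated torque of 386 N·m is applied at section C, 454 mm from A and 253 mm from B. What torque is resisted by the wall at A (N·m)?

138 N·m

With uniform GJ and both ends fixed, compatibility θ_AC = θ_CB gives T_A·a = T_B·b, together with T_A + T_B = T₀.
T_A = T₀·b/(a+b) = 386.0·253/707.0 = 138.1 N·m; T_B = 247.9 N·m.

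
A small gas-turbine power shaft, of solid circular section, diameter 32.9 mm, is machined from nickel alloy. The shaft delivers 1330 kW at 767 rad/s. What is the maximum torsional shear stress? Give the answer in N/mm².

248 N/mm²

ω = 767 rad/s, so T = P/ω = 1330×10³ / 767.0 = 1734 N·m.
J = πd⁴/32 = π(0.0329)⁴/32 = 1.150×10^-7 m⁴.
τ_max = T·r/J = 1734 × 0.0164 / 1.150×10^-7 = 2.480×10^8 Pa.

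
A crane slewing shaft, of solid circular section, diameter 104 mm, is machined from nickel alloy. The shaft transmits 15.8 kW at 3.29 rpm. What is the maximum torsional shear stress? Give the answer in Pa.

ω = 2π·3.29/60 = 0.3445 rad/s, so T = P/ω = 15.8×10³ / 0.3445 = 45860 N·m.
J = πd⁴/32 = π(0.104)⁴/32 = 1.149×10^-5 m⁴.
τ_max = T·r/J = 45860 × 0.0520 / 1.149×10^-5 = 2.076×10^8 Pa.

2.08e8 Pa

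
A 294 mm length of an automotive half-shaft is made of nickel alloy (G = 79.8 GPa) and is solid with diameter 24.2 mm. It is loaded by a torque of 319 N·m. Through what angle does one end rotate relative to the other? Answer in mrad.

J = πd⁴/32 = π(0.0242)⁴/32 = 3.367×10^-8 m⁴.
θ = T·L/(G·J) = 319.0 × 0.294 / (79.8×10⁹ × 3.367×10^-8) = 0.03490 rad.

34.9 mrad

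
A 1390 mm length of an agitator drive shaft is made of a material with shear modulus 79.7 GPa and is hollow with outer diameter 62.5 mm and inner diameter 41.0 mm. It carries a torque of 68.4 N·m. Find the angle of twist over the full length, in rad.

9.77e-4 rad

J = π(d_o⁴ − d_i⁴)/32 = π(0.0625⁴ − 0.0410⁴)/32 = 1.221×10^-6 m⁴.
θ = T·L/(G·J) = 68.40 × 1.39 / (79.7×10⁹ × 1.221×10^-6) = 9.773×10^-4 rad.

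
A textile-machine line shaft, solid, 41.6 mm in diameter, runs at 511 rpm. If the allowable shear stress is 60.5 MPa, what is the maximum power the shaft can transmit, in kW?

J = πd⁴/32 = π(0.0416)⁴/32 = 2.940×10^-7 m⁴.
T_max = τ_allow·J/r = 6.05×10^7 × 2.940×10^-7 / 0.0208 = 855.2 N·m.
ω = 2π·511/60 = 53.51 rad/s, so P_max = T_max·ω = 4.576×10^4 W.

45.8 kW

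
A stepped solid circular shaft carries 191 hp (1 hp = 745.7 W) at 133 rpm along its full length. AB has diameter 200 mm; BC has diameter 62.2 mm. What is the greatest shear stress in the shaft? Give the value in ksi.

31.4 ksi

ω = 2π·133/60 = 13.93 rad/s, so T = P/ω = 191×745.7 / 13.93 = 10230 N·m.
Under the same torque, τ_max = 16T/(πd³) is largest where d is smallest — segment BC (d = 62.2 mm).
τ_max = 16·10230/(π·(0.0622)³) = 2.164×10^8 Pa.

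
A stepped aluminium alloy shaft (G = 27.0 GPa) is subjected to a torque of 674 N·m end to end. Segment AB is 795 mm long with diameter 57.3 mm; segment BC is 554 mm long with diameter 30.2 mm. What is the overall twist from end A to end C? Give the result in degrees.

10.8°

J_AB = π(0.0573)⁴/32 = 1.06×10^-6 m⁴; J_BC = π(0.0302)⁴/32 = 8.17×10^-8 m⁴.
θ = (T/G)·Σ L_i/J_i = (674.0/27.0×10⁹)·(0.795/1.06×10^-6 + 0.554/8.17×10^-8) = 0.1881 rad.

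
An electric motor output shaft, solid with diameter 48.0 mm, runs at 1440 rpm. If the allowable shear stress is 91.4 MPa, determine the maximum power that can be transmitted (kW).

299 kW

J = πd⁴/32 = π(0.0480)⁴/32 = 5.212×10^-7 m⁴.
T_max = τ_allow·J/r = 9.14×10^7 × 5.212×10^-7 / 0.0240 = 1985 N·m.
ω = 2π·1440/60 = 150.8 rad/s, so P_max = T_max·ω = 2.993×10^5 W.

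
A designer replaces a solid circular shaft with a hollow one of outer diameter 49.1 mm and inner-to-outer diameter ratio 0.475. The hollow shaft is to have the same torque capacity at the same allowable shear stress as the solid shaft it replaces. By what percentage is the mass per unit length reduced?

Equal τ_max and T ⇒ the solid shaft needs d_s³ = d_o³(1−k⁴), so d_s = 49.1·(1−0.475⁴)^(1/3) = 48.25 mm.
Area ratio A_h/A_s = d_o²(1−k²)/d_s² = (1−k²)/(1−k⁴)^(2/3) = 0.8018.
Mass saving = 1 − 0.8018 = 19.8 %.

19.8 %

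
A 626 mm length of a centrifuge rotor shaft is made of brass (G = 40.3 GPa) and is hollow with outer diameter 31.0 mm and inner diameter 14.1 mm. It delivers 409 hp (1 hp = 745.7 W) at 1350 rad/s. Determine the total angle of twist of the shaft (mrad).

40.4 mrad

ω = 1350 rad/s, so T = P/ω = 409×745.7 / 1350 = 225.9 N·m.
J = π(d_o⁴ − d_i⁴)/32 = π(0.0310⁴ − 0.0141⁴)/32 = 8.679×10^-8 m⁴.
θ = T·L/(G·J) = 225.9 × 0.626 / (40.3×10⁹ × 8.679×10^-8) = 0.04044 rad.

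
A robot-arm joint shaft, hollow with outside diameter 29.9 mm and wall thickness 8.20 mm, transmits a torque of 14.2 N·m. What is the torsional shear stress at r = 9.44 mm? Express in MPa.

1.78 MPa

J = π(d_o⁴ − d_i⁴)/32 = π(0.0299⁴ − 0.0135⁴)/32 = 7.521×10^-8 m⁴.
Shear stress varies linearly with radius: τ = T·r/J = 14.20 × 0.00944 / 7.521×10^-8 = 1.782×10^6 Pa.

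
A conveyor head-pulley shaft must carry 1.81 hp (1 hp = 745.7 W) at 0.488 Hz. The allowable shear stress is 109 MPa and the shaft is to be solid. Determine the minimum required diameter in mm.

ω = 2π·0.488 = 3.066 rad/s, so T = P/ω = 1.81×745.7 / 3.066 = 440.2 N·m.
For a solid shaft τ_max = 16T/(πd³), so d = (16T/(π τ_allow))^(1/3) = (16·440.2/(π·1.09×10^8))^(1/3) = 0.02740 m.

27.4 mm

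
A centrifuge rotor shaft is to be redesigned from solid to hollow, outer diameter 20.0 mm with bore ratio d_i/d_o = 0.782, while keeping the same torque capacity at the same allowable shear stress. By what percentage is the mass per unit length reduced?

46.9 %

Equal τ_max and T ⇒ the solid shaft needs d_s³ = d_o³(1−k⁴), so d_s = 20.0·(1−0.782⁴)^(1/3) = 17.11 mm.
Area ratio A_h/A_s = d_o²(1−k²)/d_s² = (1−k²)/(1−k⁴)^(2/3) = 0.5308.
Mass saving = 1 − 0.5308 = 46.9 %.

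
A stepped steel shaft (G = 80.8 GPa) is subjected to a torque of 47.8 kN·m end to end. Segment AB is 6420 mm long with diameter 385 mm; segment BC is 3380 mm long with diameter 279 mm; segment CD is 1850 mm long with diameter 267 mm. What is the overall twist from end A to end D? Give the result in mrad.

7.32 mrad

J_AB = π(0.385)⁴/32 = 2.16×10^-3 m⁴; J_BC = π(0.279)⁴/32 = 5.95×10^-4 m⁴; J_CD = π(0.267)⁴/32 = 4.99×10^-4 m⁴.
θ = (T/G)·Σ L_i/J_i = (47800/80.8×10⁹)·(6.42/2.16×10^-3 + 3.38/5.95×10^-4 + 1.85/4.99×10^-4) = 7.316×10^-3 rad.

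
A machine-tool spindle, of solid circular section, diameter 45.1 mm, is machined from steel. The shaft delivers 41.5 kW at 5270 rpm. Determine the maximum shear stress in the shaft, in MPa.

ω = 2π·5270/60 = 551.9 rad/s, so T = P/ω = 41.5×10³ / 551.9 = 75.20 N·m.
J = πd⁴/32 = π(0.0451)⁴/32 = 4.062×10^-7 m⁴.
τ_max = T·r/J = 75.20 × 0.0226 / 4.062×10^-7 = 4.175×10^6 Pa.

4.17 MPa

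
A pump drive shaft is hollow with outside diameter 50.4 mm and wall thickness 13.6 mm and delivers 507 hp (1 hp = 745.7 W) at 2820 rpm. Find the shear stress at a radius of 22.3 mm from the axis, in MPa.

ω = 2π·2820/60 = 295.3 rad/s, so T = P/ω = 507×745.7 / 295.3 = 1280 N·m.
J = π(d_o⁴ − d_i⁴)/32 = π(0.0504⁴ − 0.0232⁴)/32 = 6.050×10^-7 m⁴.
Shear stress varies linearly with radius: τ = T·r/J = 1280 × 0.0223 / 6.050×10^-7 = 4.719×10^7 Pa.

47.2 MPa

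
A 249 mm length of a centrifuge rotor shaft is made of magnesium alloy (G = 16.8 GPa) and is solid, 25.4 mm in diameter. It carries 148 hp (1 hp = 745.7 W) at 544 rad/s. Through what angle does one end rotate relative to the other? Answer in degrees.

4.22°

ω = 544 rad/s, so T = P/ω = 148×745.7 / 544.0 = 202.9 N·m.
J = πd⁴/32 = π(0.0254)⁴/32 = 4.086×10^-8 m⁴.
θ = T·L/(G·J) = 202.9 × 0.249 / (16.8×10⁹ × 4.086×10^-8) = 0.07358 rad.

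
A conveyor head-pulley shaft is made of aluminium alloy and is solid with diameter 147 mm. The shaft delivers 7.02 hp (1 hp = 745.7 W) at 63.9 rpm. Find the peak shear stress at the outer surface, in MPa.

1.25 MPa

ω = 2π·63.9/60 = 6.692 rad/s, so T = P/ω = 7.02×745.7 / 6.692 = 782.3 N·m.
J = πd⁴/32 = π(0.147)⁴/32 = 4.584×10^-5 m⁴.
τ_max = T·r/J = 782.3 × 0.0735 / 4.584×10^-5 = 1.254×10^6 Pa.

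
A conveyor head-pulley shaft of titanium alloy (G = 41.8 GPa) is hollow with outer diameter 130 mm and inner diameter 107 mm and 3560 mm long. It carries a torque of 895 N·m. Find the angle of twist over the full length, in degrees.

J = π(d_o⁴ − d_i⁴)/32 = π(0.130⁴ − 0.107⁴)/32 = 1.517×10^-5 m⁴.
θ = T·L/(G·J) = 895.0 × 3.56 / (41.8×10⁹ × 1.517×10^-5) = 5.024×10^-3 rad.

0.288°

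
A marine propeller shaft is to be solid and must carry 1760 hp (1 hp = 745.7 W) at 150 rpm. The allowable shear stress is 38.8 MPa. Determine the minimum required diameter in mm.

ω = 2π·150/60 = 15.71 rad/s, so T = P/ω = 1760×745.7 / 15.71 = 83550 N·m.
For a solid shaft τ_max = 16T/(πd³), so d = (16T/(π τ_allow))^(1/3) = (16·83550/(π·3.88×10^7))^(1/3) = 0.2222 m.

222 mm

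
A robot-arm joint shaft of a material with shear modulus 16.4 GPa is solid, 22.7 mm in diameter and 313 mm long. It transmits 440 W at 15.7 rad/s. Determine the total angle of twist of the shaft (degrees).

ω = 15.7 rad/s, so T = P/ω = 440 / 15.70 = 28.03 N·m.
J = πd⁴/32 = π(0.0227)⁴/32 = 2.607×10^-8 m⁴.
θ = T·L/(G·J) = 28.03 × 0.313 / (16.4×10⁹ × 2.607×10^-8) = 0.02052 rad.

1.18°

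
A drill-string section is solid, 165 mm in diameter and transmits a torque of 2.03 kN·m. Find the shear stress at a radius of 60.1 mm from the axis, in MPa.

1.68 MPa

J = πd⁴/32 = π(0.165)⁴/32 = 7.277×10^-5 m⁴.
Shear stress varies linearly with radius: τ = T·r/J = 2030 × 0.0601 / 7.277×10^-5 = 1.677×10^6 Pa.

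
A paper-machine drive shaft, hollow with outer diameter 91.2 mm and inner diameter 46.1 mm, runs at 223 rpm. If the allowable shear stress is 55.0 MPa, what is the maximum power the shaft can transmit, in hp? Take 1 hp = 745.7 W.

240 hp

J = π(d_o⁴ − d_i⁴)/32 = π(0.0912⁴ − 0.0461⁴)/32 = 6.348×10^-6 m⁴.
T_max = τ_allow·J/r = 5.50×10^7 × 6.348×10^-6 / 0.0456 = 7657 N·m.
ω = 2π·223/60 = 23.35 rad/s, so P_max = T_max·ω = 1.788×10^5 W.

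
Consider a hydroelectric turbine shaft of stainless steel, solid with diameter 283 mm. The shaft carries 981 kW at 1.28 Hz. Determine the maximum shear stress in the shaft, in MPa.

27.4 MPa

ω = 2π·1.28 = 8.042 rad/s, so T = P/ω = 981×10³ / 8.042 = 122000 N·m.
J = πd⁴/32 = π(0.283)⁴/32 = 6.297×10^-4 m⁴.
τ_max = T·r/J = 122000 × 0.141 / 6.297×10^-4 = 2.741×10^7 Pa.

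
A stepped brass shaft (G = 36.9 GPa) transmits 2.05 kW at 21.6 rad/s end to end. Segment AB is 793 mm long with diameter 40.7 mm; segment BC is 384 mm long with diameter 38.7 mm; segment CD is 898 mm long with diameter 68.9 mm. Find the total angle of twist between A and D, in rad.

0.0131 rad

ω = 21.6 rad/s, so T = P/ω = 2.05×10³ / 21.60 = 94.91 N·m.
J_AB = π(0.0407)⁴/32 = 2.69×10^-7 m⁴; J_BC = π(0.0387)⁴/32 = 2.20×10^-7 m⁴; J_CD = π(0.0689)⁴/32 = 2.21×10^-6 m⁴.
θ = (T/G)·Σ L_i/J_i = (94.91/36.9×10⁹)·(0.793/2.69×10^-7 + 0.384/2.20×10^-7 + 0.898/2.21×10^-6) = 0.01310 rad.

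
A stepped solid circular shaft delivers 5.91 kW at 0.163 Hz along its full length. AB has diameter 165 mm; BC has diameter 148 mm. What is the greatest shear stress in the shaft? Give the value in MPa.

9.07 MPa

ω = 2π·0.163 = 1.024 rad/s, so T = P/ω = 5.91×10³ / 1.024 = 5771 N·m.
Under the same torque, τ_max = 16T/(πd³) is largest where d is smallest — segment BC (d = 148 mm).
τ_max = 16·5771/(π·(0.148)³) = 9.066×10^6 Pa.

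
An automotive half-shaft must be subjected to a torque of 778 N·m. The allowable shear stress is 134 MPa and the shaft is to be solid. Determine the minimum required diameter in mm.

For a solid shaft τ_max = 16T/(πd³), so d = (16T/(π τ_allow))^(1/3) = (16·778.0/(π·1.34×10^8))^(1/3) = 0.03092 m.

30.9 mm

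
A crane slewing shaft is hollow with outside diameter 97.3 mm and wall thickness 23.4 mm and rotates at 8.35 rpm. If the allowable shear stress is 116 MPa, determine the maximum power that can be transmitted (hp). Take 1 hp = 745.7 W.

J = π(d_o⁴ − d_i⁴)/32 = π(0.0973⁴ − 0.0505⁴)/32 = 8.161×10^-6 m⁴.
T_max = τ_allow·J/r = 1.16×10^8 × 8.161×10^-6 / 0.0486 = 19460 N·m.
ω = 2π·8.35/60 = 0.8744 rad/s, so P_max = T_max·ω = 1.701×10^4 W.

22.8 hp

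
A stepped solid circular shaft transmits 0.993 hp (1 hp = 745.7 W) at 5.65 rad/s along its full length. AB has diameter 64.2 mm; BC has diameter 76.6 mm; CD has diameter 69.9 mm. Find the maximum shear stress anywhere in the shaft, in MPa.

ω = 5.65 rad/s, so T = P/ω = 0.993×745.7 / 5.650 = 131.1 N·m.
Under the same torque, τ_max = 16T/(πd³) is largest where d is smallest — segment AB (d = 64.2 mm).
τ_max = 16·131.1/(π·(0.0642)³) = 2.522×10^6 Pa.

2.52 MPa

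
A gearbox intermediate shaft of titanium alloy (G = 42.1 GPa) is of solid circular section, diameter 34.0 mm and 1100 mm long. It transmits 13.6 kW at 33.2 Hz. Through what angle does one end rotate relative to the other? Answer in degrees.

0.744°

ω = 2π·33.2 = 208.6 rad/s, so T = P/ω = 13.6×10³ / 208.6 = 65.20 N·m.
J = πd⁴/32 = π(0.0340)⁴/32 = 1.312×10^-7 m⁴.
θ = T·L/(G·J) = 65.20 × 1.10 / (42.1×10⁹ × 1.312×10^-7) = 0.01298 rad.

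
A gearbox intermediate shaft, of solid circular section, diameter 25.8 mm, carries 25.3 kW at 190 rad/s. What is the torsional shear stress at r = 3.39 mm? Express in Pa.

ω = 190 rad/s, so T = P/ω = 25.3×10³ / 190.0 = 133.2 N·m.
J = πd⁴/32 = π(0.0258)⁴/32 = 4.350×10^-8 m⁴.
Shear stress varies linearly with radius: τ = T·r/J = 133.2 × 0.00339 / 4.350×10^-8 = 1.038×10^7 Pa.

1.04e7 Pa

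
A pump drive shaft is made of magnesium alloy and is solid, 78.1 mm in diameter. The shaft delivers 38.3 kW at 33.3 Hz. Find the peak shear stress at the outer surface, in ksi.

ω = 2π·33.3 = 209.2 rad/s, so T = P/ω = 38.3×10³ / 209.2 = 183.1 N·m.
J = πd⁴/32 = π(0.0781)⁴/32 = 3.653×10^-6 m⁴.
τ_max = T·r/J = 183.1 × 0.0390 / 3.653×10^-6 = 1.957×10^6 Pa.

0.284 ksi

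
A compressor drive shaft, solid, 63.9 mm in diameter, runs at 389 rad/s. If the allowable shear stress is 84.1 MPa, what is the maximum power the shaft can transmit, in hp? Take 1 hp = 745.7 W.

J = πd⁴/32 = π(0.0639)⁴/32 = 1.637×10^-6 m⁴.
T_max = τ_allow·J/r = 8.41×10^7 × 1.637×10^-6 / 0.0319 = 4309 N·m.
ω = 389 rad/s, so P_max = T_max·ω = 1.676×10^6 W.

2250 hp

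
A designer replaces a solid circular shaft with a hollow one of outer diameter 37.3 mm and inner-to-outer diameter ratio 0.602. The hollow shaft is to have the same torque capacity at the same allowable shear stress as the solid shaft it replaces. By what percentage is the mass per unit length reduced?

30.0 %

Equal τ_max and T ⇒ the solid shaft needs d_s³ = d_o³(1−k⁴), so d_s = 37.3·(1−0.602⁴)^(1/3) = 35.59 mm.
Area ratio A_h/A_s = d_o²(1−k²)/d_s² = (1−k²)/(1−k⁴)^(2/3) = 0.7003.
Mass saving = 1 − 0.7003 = 30.0 %.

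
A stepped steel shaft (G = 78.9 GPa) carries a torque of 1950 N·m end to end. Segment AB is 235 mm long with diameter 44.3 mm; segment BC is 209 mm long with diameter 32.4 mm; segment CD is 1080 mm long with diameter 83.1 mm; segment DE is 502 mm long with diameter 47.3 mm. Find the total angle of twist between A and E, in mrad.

94.1 mrad

J_AB = π(0.0443)⁴/32 = 3.78×10^-7 m⁴; J_BC = π(0.0324)⁴/32 = 1.08×10^-7 m⁴; J_CD = π(0.0831)⁴/32 = 4.68×10^-6 m⁴; J_DE = π(0.0473)⁴/32 = 4.91×10^-7 m⁴.
θ = (T/G)·Σ L_i/J_i = (1950/78.9×10⁹)·(0.235/3.78×10^-7 + 0.209/1.08×10^-7 + 1.08/4.68×10^-6 + 0.502/4.91×10^-7) = 0.09405 rad.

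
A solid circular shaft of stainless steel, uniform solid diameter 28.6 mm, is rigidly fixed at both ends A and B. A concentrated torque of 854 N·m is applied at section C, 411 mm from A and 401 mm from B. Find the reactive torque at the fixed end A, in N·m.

422 N·m

With uniform GJ and both ends fixed, compatibility θ_AC = θ_CB gives T_A·a = T_B·b, together with T_A + T_B = T₀.
T_A = T₀·b/(a+b) = 854.0·401/812.0 = 421.7 N·m; T_B = 432.3 N·m.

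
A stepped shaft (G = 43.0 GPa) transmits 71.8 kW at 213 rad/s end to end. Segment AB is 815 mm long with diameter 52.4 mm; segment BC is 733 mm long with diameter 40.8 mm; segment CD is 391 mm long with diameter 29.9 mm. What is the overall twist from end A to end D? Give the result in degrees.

3.94°

ω = 213 rad/s, so T = P/ω = 71.8×10³ / 213.0 = 337.1 N·m.
J_AB = π(0.0524)⁴/32 = 7.40×10^-7 m⁴; J_BC = π(0.0408)⁴/32 = 2.72×10^-7 m⁴; J_CD = π(0.0299)⁴/32 = 7.85×10^-8 m⁴.
θ = (T/G)·Σ L_i/J_i = (337.1/43.0×10⁹)·(0.815/7.40×10^-7 + 0.733/2.72×10^-7 + 0.391/7.85×10^-8) = 0.06882 rad.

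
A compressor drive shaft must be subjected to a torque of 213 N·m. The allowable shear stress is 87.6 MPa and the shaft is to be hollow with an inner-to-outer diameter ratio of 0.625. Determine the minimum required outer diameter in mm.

For a hollow shaft with d_i/d_o = 0.625: τ_max = 16T/(π d_o³ (1−k⁴)), so d_o = [16T/(π τ_allow (1−k⁴))]^(1/3) = [16·213.0/(π·8.76×10^7·0.8474)]^(1/3) = 0.02445 m.

24.4 mm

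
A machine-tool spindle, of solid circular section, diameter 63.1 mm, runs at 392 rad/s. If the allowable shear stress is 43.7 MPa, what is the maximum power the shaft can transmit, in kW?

J = πd⁴/32 = π(0.0631)⁴/32 = 1.556×10^-6 m⁴.
T_max = τ_allow·J/r = 4.37×10^7 × 1.556×10^-6 / 0.0316 = 2156 N·m.
ω = 392 rad/s, so P_max = T_max·ω = 8.451×10^5 W.

845 kW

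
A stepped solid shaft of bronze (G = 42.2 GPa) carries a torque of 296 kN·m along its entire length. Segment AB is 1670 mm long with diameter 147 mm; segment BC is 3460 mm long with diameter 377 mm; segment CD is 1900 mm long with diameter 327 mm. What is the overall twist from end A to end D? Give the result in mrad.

J_AB = π(0.147)⁴/32 = 4.58×10^-5 m⁴; J_BC = π(0.377)⁴/32 = 1.98×10^-3 m⁴; J_CD = π(0.327)⁴/32 = 1.12×10^-3 m⁴.
θ = (T/G)·Σ L_i/J_i = (296000/42.2×10⁹)·(1.67/4.58×10^-5 + 3.46/1.98×10^-3 + 1.90/1.12×10^-3) = 0.2796 rad.

280 mrad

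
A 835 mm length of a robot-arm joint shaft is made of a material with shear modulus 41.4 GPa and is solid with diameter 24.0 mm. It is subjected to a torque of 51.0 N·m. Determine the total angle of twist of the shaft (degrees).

J = πd⁴/32 = π(0.0240)⁴/32 = 3.257×10^-8 m⁴.
θ = T·L/(G·J) = 51.00 × 0.835 / (41.4×10⁹ × 3.257×10^-8) = 0.03158 rad.

1.81°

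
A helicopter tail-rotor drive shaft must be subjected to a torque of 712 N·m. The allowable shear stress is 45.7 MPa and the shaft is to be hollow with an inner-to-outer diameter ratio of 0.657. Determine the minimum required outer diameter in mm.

For a hollow shaft with d_i/d_o = 0.657: τ_max = 16T/(π d_o³ (1−k⁴)), so d_o = [16T/(π τ_allow (1−k⁴))]^(1/3) = [16·712.0/(π·4.57×10^7·0.8137)]^(1/3) = 0.04603 m.

46.0 mm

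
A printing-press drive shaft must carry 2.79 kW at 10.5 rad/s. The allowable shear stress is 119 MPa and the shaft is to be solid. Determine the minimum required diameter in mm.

ω = 10.5 rad/s, so T = P/ω = 2.79×10³ / 10.50 = 265.7 N·m.
For a solid shaft τ_max = 16T/(πd³), so d = (16T/(π τ_allow))^(1/3) = (16·265.7/(π·1.19×10^8))^(1/3) = 0.02249 m.

22.5 mm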